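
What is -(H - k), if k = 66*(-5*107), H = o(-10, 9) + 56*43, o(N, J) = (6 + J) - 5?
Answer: -37728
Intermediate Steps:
o(N, J) = 1 + J
H = 2418 (H = (1 + 9) + 56*43 = 10 + 2408 = 2418)
k = -35310 (k = 66*(-535) = -35310)
-(H - k) = -(2418 - 1*(-35310)) = -(2418 + 35310) = -1*37728 = -37728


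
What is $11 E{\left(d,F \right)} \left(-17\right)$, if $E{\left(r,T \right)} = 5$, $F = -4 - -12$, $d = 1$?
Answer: $-935$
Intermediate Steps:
$F = 8$ ($F = -4 + 12 = 8$)
$11 E{\left(d,F \right)} \left(-17\right) = 11 \cdot 5 \left(-17\right) = 55 \left(-17\right) = -935$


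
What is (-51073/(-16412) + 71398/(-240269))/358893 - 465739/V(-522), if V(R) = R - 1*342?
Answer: 1664453488184268335/3087754714266336 ≈ 539.05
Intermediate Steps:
V(R) = -342 + R (V(R) = R - 342 = -342 + R)
(-51073/(-16412) + 71398/(-240269))/358893 - 465739/V(-522) = (-51073/(-16412) + 71398/(-240269))/358893 - 465739/(-342 - 522) = (-51073*(-1/16412) + 71398*(-1/240269))*(1/358893) - 465739/(-864) = (4643/1492 - 71398/240269)*(1/358893) - 465739*(-1/864) = (1009043151/358481348)*(1/358893) + 465739/864 = 336347717/42885482142588 + 465739/864 = 1664453488184268335/3087754714266336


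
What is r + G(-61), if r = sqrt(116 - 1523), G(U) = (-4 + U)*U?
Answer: 3965 + I*sqrt(1407) ≈ 3965.0 + 37.51*I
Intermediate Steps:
G(U) = U*(-4 + U)
r = I*sqrt(1407) (r = sqrt(-1407) = I*sqrt(1407) ≈ 37.51*I)
r + G(-61) = I*sqrt(1407) - 61*(-4 - 61) = I*sqrt(1407) - 61*(-65) = I*sqrt(1407) + 3965 = 3965 + I*sqrt(1407)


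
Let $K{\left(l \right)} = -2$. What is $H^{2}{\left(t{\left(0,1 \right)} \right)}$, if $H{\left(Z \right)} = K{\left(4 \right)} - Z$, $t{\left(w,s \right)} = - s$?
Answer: $1$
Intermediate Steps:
$H{\left(Z \right)} = -2 - Z$
$H^{2}{\left(t{\left(0,1 \right)} \right)} = \left(-2 - \left(-1\right) 1\right)^{2} = \left(-2 - -1\right)^{2} = \left(-2 + 1\right)^{2} = \left(-1\right)^{2} = 1$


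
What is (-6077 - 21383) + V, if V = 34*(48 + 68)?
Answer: -23516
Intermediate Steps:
V = 3944 (V = 34*116 = 3944)
(-6077 - 21383) + V = (-6077 - 21383) + 3944 = -27460 + 3944 = -23516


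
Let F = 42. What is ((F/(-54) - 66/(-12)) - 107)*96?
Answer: -29456/3 ≈ -9818.7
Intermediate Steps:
((F/(-54) - 66/(-12)) - 107)*96 = ((42/(-54) - 66/(-12)) - 107)*96 = ((42*(-1/54) - 66*(-1/12)) - 107)*96 = ((-7/9 + 11/2) - 107)*96 = (85/18 - 107)*96 = -1841/18*96 = -29456/3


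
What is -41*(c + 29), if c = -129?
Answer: 4100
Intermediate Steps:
-41*(c + 29) = -41*(-129 + 29) = -41*(-100) = 4100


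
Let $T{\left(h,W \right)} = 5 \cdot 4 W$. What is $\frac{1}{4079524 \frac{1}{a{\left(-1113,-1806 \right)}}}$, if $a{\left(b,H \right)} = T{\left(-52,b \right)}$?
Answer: $- \frac{5565}{1019881} \approx -0.0054565$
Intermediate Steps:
$T{\left(h,W \right)} = 20 W$
$a{\left(b,H \right)} = 20 b$
$\frac{1}{4079524 \frac{1}{a{\left(-1113,-1806 \right)}}} = \frac{1}{4079524 \frac{1}{20 \left(-1113\right)}} = \frac{1}{4079524 \frac{1}{-22260}} = \frac{1}{4079524 \left(- \frac{1}{22260}\right)} = \frac{1}{- \frac{1019881}{5565}} = - \frac{5565}{1019881}$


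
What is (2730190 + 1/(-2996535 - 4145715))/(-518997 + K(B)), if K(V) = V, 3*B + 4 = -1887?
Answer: -19499699527499/3711308321500 ≈ -5.2541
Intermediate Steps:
B = -1891/3 (B = -4/3 + (1/3)*(-1887) = -4/3 - 629 = -1891/3 ≈ -630.33)
(2730190 + 1/(-2996535 - 4145715))/(-518997 + K(B)) = (2730190 + 1/(-2996535 - 4145715))/(-518997 - 1891/3) = (2730190 + 1/(-7142250))/(-1558882/3) = (2730190 - 1/7142250)*(-3/1558882) = (19499699527499/7142250)*(-3/1558882) = -19499699527499/3711308321500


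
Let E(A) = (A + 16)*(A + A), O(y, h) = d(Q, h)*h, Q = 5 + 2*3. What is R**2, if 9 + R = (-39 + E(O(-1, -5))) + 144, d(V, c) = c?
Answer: 4605316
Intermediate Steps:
Q = 11 (Q = 5 + 6 = 11)
O(y, h) = h**2 (O(y, h) = h*h = h**2)
E(A) = 2*A*(16 + A) (E(A) = (16 + A)*(2*A) = 2*A*(16 + A))
R = 2146 (R = -9 + ((-39 + 2*(-5)**2*(16 + (-5)**2)) + 144) = -9 + ((-39 + 2*25*(16 + 25)) + 144) = -9 + ((-39 + 2*25*41) + 144) = -9 + ((-39 + 2050) + 144) = -9 + (2011 + 144) = -9 + 2155 = 2146)
R**2 = 2146**2 = 4605316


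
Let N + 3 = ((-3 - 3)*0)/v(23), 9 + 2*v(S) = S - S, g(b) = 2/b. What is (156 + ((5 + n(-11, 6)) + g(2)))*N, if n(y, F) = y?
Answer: -453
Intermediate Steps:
v(S) = -9/2 (v(S) = -9/2 + (S - S)/2 = -9/2 + (1/2)*0 = -9/2 + 0 = -9/2)
N = -3 (N = -3 + ((-3 - 3)*0)/(-9/2) = -3 - 6*0*(-2/9) = -3 + 0*(-2/9) = -3 + 0 = -3)
(156 + ((5 + n(-11, 6)) + g(2)))*N = (156 + ((5 - 11) + 2/2))*(-3) = (156 + (-6 + 2*(1/2)))*(-3) = (156 + (-6 + 1))*(-3) = (156 - 5)*(-3) = 151*(-3) = -453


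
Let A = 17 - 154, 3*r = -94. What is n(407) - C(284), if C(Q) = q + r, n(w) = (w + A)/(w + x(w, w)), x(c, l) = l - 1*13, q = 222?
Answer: -50818/267 ≈ -190.33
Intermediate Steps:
r = -94/3 (r = (1/3)*(-94) = -94/3 ≈ -31.333)
x(c, l) = -13 + l (x(c, l) = l - 13 = -13 + l)
A = -137
n(w) = (-137 + w)/(-13 + 2*w) (n(w) = (w - 137)/(w + (-13 + w)) = (-137 + w)/(-13 + 2*w))
C(Q) = 572/3 (C(Q) = 222 - 94/3 = 572/3)
n(407) - C(284) = (-137 + 407)/(-13 + 2*407) - 1*572/3 = 270/(-13 + 814) - 572/3 = 270/801 - 572/3 = (1/801)*270 - 572/3 = 30/89 - 572/3 = -50818/267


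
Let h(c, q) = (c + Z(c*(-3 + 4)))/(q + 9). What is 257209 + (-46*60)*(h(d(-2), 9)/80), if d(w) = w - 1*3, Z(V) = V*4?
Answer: 3087083/12 ≈ 2.5726e+5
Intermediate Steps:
Z(V) = 4*V
d(w) = -3 + w (d(w) = w - 3 = -3 + w)
h(c, q) = 5*c/(9 + q) (h(c, q) = (c + 4*(c*(-3 + 4)))/(q + 9) = (c + 4*(c*1))/(9 + q) = (c + 4*c)/(9 + q) = (5*c)/(9 + q) = 5*c/(9 + q))
257209 + (-46*60)*(h(d(-2), 9)/80) = 257209 + (-46*60)*((5*(-3 - 2)/(9 + 9))/80) = 257209 - 2760*5*(-5)/18/80 = 257209 - 2760*5*(-5)*(1/18)/80 = 257209 - (-11500)/(3*80) = 257209 - 2760*(-5/288) = 257209 + 575/12 = 3087083/12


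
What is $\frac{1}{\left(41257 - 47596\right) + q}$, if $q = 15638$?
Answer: $\frac{1}{9299} \approx 0.00010754$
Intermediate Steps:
$\frac{1}{\left(41257 - 47596\right) + q} = \frac{1}{\left(41257 - 47596\right) + 15638} = \frac{1}{-6339 + 15638} = \frac{1}{9299}$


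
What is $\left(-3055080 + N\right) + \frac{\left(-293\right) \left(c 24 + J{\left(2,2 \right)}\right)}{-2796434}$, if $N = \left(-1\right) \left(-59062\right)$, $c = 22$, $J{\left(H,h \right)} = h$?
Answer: $- \frac{4189083222261}{1398217} \approx -2.996 \cdot 10^{6}$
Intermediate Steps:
$N = 59062$
$\left(-3055080 + N\right) + \frac{\left(-293\right) \left(c 24 + J{\left(2,2 \right)}\right)}{-2796434} = \left(-3055080 + 59062\right) + \frac{\left(-293\right) \left(22 \cdot 24 + 2\right)}{-2796434} = -2996018 + - 293 \left(528 + 2\right) \left(- \frac{1}{2796434}\right) = -2996018 + \left(-293\right) 530 \left(- \frac{1}{2796434}\right) = -2996018 - - \frac{77645}{1398217} = -2996018 + \frac{77645}{1398217} = - \frac{4189083222261}{1398217}$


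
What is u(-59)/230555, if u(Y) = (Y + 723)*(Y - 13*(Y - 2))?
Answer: 487376/230555 ≈ 2.1139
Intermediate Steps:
u(Y) = (26 - 12*Y)*(723 + Y) (u(Y) = (723 + Y)*(Y - 13*(-2 + Y)) = (723 + Y)*(Y + (26 - 13*Y)) = (723 + Y)*(26 - 12*Y) = (26 - 12*Y)*(723 + Y))
u(-59)/230555 = (18798 - 8650*(-59) - 12*(-59)**2)/230555 = (18798 + 510350 - 12*3481)*(1/230555) = (18798 + 510350 - 41772)*(1/230555) = 487376*(1/230555) = 487376/230555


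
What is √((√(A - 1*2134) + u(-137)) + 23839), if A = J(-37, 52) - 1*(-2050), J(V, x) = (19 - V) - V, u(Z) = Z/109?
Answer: √283251869/109 ≈ 154.40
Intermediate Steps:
u(Z) = Z/109 (u(Z) = Z*(1/109) = Z/109)
J(V, x) = 19 - 2*V
A = 2143 (A = (19 - 2*(-37)) - 1*(-2050) = (19 + 74) + 2050 = 93 + 2050 = 2143)
√((√(A - 1*2134) + u(-137)) + 23839) = √((√(2143 - 1*2134) + (1/109)*(-137)) + 23839) = √((√(2143 - 2134) - 137/109) + 23839) = √((√9 - 137/109) + 23839) = √((3 - 137/109) + 23839) = √(190/109 + 23839) = √(2598641/109) = √283251869/109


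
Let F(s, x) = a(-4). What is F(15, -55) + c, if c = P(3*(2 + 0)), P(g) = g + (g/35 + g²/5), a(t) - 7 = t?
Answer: 573/35 ≈ 16.371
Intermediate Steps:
a(t) = 7 + t
F(s, x) = 3 (F(s, x) = 7 - 4 = 3)
P(g) = g²/5 + 36*g/35 (P(g) = g + (g*(1/35) + g²*(⅕)) = g + (g/35 + g²/5) = g + (g²/5 + g/35) = g²/5 + 36*g/35)
c = 468/35 (c = (3*(2 + 0))*(36 + 7*(3*(2 + 0)))/35 = (3*2)*(36 + 7*(3*2))/35 = (1/35)*6*(36 + 7*6) = (1/35)*6*(36 + 42) = (1/35)*6*78 = 468/35 ≈ 13.371)
F(15, -55) + c = 3 + 468/35 = 573/35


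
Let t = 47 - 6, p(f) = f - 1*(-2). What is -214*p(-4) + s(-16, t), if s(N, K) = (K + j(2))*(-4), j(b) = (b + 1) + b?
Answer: 244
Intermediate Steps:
j(b) = 1 + 2*b (j(b) = (1 + b) + b = 1 + 2*b)
p(f) = 2 + f (p(f) = f + 2 = 2 + f)
t = 41
s(N, K) = -20 - 4*K (s(N, K) = (K + (1 + 2*2))*(-4) = (K + (1 + 4))*(-4) = (K + 5)*(-4) = (5 + K)*(-4) = -20 - 4*K)
-214*p(-4) + s(-16, t) = -214*(2 - 4) + (-20 - 4*41) = -214*(-2) + (-20 - 164) = 428 - 184 = 244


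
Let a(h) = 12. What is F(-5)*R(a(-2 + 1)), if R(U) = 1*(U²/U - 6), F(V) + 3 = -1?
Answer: -24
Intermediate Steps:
F(V) = -4 (F(V) = -3 - 1 = -4)
R(U) = -6 + U (R(U) = 1*(U - 6) = 1*(-6 + U) = -6 + U)
F(-5)*R(a(-2 + 1)) = -4*(-6 + 12) = -4*6 = -24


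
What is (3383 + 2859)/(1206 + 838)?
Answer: 3121/1022 ≈ 3.0538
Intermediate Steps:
(3383 + 2859)/(1206 + 838) = 6242/2044 = 6242*(1/2044) = 3121/1022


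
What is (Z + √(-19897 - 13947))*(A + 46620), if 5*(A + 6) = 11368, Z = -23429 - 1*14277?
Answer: -9216779228/5 + 488876*I*√8461/5 ≈ -1.8434e+9 + 8.9937e+6*I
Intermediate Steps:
Z = -37706 (Z = -23429 - 14277 = -37706)
A = 11338/5 (A = -6 + (⅕)*11368 = -6 + 11368/5 = 11338/5 ≈ 2267.6)
(Z + √(-19897 - 13947))*(A + 46620) = (-37706 + √(-19897 - 13947))*(11338/5 + 46620) = (-37706 + √(-33844))*(244438/5) = (-37706 + 2*I*√8461)*(244438/5) = -9216779228/5 + 488876*I*√8461/5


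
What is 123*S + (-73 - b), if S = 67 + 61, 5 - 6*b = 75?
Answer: 47048/3 ≈ 15683.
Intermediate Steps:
b = -35/3 (b = ⅚ - ⅙*75 = ⅚ - 25/2 = -35/3 ≈ -11.667)
S = 128
123*S + (-73 - b) = 123*128 + (-73 - 1*(-35/3)) = 15744 + (-73 + 35/3) = 15744 - 184/3 = 47048/3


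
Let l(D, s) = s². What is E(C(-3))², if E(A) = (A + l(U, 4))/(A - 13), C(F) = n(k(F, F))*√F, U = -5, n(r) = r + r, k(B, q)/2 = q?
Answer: 16*(-24*√3 + 11*I)/(263*I + 312*√3) ≈ -0.86693 + 0.7476*I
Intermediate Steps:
k(B, q) = 2*q
n(r) = 2*r
C(F) = 4*F^(3/2) (C(F) = (2*(2*F))*√F = (4*F)*√F = 4*F^(3/2))
E(A) = (16 + A)/(-13 + A) (E(A) = (A + 4²)/(A - 13) = (A + 16)/(-13 + A) = (16 + A)/(-13 + A))
E(C(-3))² = ((16 + 4*(-3)^(3/2))/(-13 + 4*(-3)^(3/2)))² = ((16 + 4*(-3*I*√3))/(-13 + 4*(-3*I*√3)))² = ((16 - 12*I*√3)/(-13 - 12*I*√3))² = (16 - 12*I*√3)²/(-13 - 12*I*√3)²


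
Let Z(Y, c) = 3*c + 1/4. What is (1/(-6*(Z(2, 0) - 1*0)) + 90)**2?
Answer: 71824/9 ≈ 7980.4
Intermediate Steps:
Z(Y, c) = 1/4 + 3*c (Z(Y, c) = 3*c + 1/4 = 1/4 + 3*c)
(1/(-6*(Z(2, 0) - 1*0)) + 90)**2 = (1/(-6*((1/4 + 3*0) - 1*0)) + 90)**2 = (1/(-6*((1/4 + 0) + 0)) + 90)**2 = (1/(-6*(1/4 + 0)) + 90)**2 = (1/(-6*1/4) + 90)**2 = (1/(-3/2) + 90)**2 = (-2/3 + 90)**2 = (268/3)**2 = 71824/9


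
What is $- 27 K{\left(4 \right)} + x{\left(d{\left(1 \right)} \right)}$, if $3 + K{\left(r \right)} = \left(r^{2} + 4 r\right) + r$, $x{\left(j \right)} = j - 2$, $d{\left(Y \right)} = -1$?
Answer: $-894$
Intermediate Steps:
$x{\left(j \right)} = -2 + j$
$K{\left(r \right)} = -3 + r^{2} + 5 r$ ($K{\left(r \right)} = -3 + \left(\left(r^{2} + 4 r\right) + r\right) = -3 + \left(r^{2} + 5 r\right) = -3 + r^{2} + 5 r$)
$- 27 K{\left(4 \right)} + x{\left(d{\left(1 \right)} \right)} = - 27 \left(-3 + 4^{2} + 5 \cdot 4\right) - 3 = - 27 \left(-3 + 16 + 20\right) - 3 = \left(-27\right) 33 - 3 = -891 - 3 = -894$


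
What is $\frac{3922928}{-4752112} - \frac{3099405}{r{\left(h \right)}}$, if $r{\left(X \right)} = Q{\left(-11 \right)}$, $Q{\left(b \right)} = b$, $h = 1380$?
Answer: $\frac{920542283822}{3267077} \approx 2.8176 \cdot 10^{5}$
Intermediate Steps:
$r{\left(X \right)} = -11$
$\frac{3922928}{-4752112} - \frac{3099405}{r{\left(h \right)}} = \frac{3922928}{-4752112} - \frac{3099405}{-11} = 3922928 \left(- \frac{1}{4752112}\right) - - \frac{3099405}{11} = - \frac{245183}{297007} + \frac{3099405}{11} = \frac{920542283822}{3267077}$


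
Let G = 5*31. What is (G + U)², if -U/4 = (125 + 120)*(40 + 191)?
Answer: 51177750625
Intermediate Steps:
U = -226380 (U = -4*(125 + 120)*(40 + 191) = -980*231 = -4*56595 = -226380)
G = 155
(G + U)² = (155 - 226380)² = (-226225)² = 51177750625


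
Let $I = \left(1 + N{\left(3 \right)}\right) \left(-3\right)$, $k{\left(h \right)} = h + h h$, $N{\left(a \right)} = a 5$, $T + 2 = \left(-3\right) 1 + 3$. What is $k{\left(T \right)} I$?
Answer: $-96$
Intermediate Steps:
$T = -2$ ($T = -2 + \left(\left(-3\right) 1 + 3\right) = -2 + \left(-3 + 3\right) = -2 + 0 = -2$)
$N{\left(a \right)} = 5 a$
$k{\left(h \right)} = h + h^{2}$
$I = -48$ ($I = \left(1 + 5 \cdot 3\right) \left(-3\right) = \left(1 + 15\right) \left(-3\right) = 16 \left(-3\right) = -48$)
$k{\left(T \right)} I = - 2 \left(1 - 2\right) \left(-48\right) = \left(-2\right) \left(-1\right) \left(-48\right) = 2 \left(-48\right) = -96$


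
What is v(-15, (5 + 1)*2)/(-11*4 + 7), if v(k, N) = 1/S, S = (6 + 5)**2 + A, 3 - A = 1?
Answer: -1/4551 ≈ -0.00021973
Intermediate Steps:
A = 2 (A = 3 - 1*1 = 3 - 1 = 2)
S = 123 (S = (6 + 5)**2 + 2 = 11**2 + 2 = 121 + 2 = 123)
v(k, N) = 1/123
v(-15, (5 + 1)*2)/(-11*4 + 7) = 1/(123*(-11*4 + 7)) = 1/(123*(-44 + 7)) = (1/123)/(-37) = (1/123)*(-1/37) = -1/4551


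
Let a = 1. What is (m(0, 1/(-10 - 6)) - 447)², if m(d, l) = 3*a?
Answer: 197136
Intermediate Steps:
m(d, l) = 3 (m(d, l) = 3*1 = 3)
(m(0, 1/(-10 - 6)) - 447)² = (3 - 447)² = (-444)² = 197136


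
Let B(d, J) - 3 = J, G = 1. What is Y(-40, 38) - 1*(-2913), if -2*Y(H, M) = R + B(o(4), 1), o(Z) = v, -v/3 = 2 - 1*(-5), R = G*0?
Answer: 2911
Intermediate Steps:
R = 0 (R = 1*0 = 0)
v = -21 (v = -3*(2 - 1*(-5)) = -3*(2 + 5) = -3*7 = -21)
o(Z) = -21
B(d, J) = 3 + J
Y(H, M) = -2 (Y(H, M) = -(0 + (3 + 1))/2 = -(0 + 4)/2 = -½*4 = -2)
Y(-40, 38) - 1*(-2913) = -2 - 1*(-2913) = -2 + 2913 = 2911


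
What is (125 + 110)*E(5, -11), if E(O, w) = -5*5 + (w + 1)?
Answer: -8225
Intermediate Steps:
E(O, w) = -24 + w (E(O, w) = -25 + (1 + w) = -24 + w)
(125 + 110)*E(5, -11) = (125 + 110)*(-24 - 11) = 235*(-35) = -8225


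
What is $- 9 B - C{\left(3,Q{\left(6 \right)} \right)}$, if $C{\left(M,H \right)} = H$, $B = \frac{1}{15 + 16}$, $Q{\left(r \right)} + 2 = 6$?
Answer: $- \frac{133}{31} \approx -4.2903$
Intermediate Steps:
$Q{\left(r \right)} = 4$ ($Q{\left(r \right)} = -2 + 6 = 4$)
$B = \frac{1}{31} \approx 0.032258$
$- 9 B - C{\left(3,Q{\left(6 \right)} \right)} = \left(-9\right) \frac{1}{31} - 4 = - \frac{9}{31} - 4 = - \frac{133}{31}$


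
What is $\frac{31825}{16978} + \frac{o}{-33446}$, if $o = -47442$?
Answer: $\frac{934944613}{283923094} \approx 3.2929$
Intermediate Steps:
$\frac{31825}{16978} + \frac{o}{-33446} = \frac{31825}{16978} - \frac{47442}{-33446} = 31825 \cdot \frac{1}{16978} - - \frac{23721}{16723} = \frac{31825}{16978} + \frac{23721}{16723} = \frac{934944613}{283923094}$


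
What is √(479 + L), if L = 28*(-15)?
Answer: √59 ≈ 7.6811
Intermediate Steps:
L = -420
√(479 + L) = √(479 - 420) = √59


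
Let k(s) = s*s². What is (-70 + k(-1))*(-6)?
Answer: 426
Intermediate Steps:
k(s) = s³
(-70 + k(-1))*(-6) = (-70 + (-1)³)*(-6) = (-70 - 1)*(-6) = -71*(-6) = 426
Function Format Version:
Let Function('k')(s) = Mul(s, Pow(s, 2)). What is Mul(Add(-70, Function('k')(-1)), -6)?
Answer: 426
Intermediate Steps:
Function('k')(s) = Pow(s, 3)
Mul(Add(-70, Function('k')(-1)), -6) = Mul(Add(-70, Pow(-1, 3)), -6) = Mul(Add(-70, -1), -6) = Mul(-71, -6) = 426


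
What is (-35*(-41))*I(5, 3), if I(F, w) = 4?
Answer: 5740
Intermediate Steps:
(-35*(-41))*I(5, 3) = -35*(-41)*4 = 1435*4 = 5740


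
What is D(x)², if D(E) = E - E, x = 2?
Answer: 0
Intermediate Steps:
D(E) = 0
D(x)² = 0² = 0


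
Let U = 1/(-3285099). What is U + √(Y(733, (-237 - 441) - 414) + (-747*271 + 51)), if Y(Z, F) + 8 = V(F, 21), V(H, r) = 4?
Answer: -1/3285099 + I*√202390 ≈ -3.044e-7 + 449.88*I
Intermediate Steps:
Y(Z, F) = -4 (Y(Z, F) = -8 + 4 = -4)
U = -1/3285099 ≈ -3.0440e-7
U + √(Y(733, (-237 - 441) - 414) + (-747*271 + 51)) = -1/3285099 + √(-4 + (-747*271 + 51)) = -1/3285099 + √(-4 + (-202437 + 51)) = -1/3285099 + √(-4 - 202386) = -1/3285099 + √(-202390) = -1/3285099 + I*√202390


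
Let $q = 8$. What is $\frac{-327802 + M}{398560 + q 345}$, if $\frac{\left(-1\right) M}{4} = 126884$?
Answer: $- \frac{417669}{200660} \approx -2.0815$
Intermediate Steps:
$M = -507536$ ($M = \left(-4\right) 126884 = -507536$)
$\frac{-327802 + M}{398560 + q 345} = \frac{-327802 - 507536}{398560 + 8 \cdot 345} = - \frac{835338}{398560 + 2760} = - \frac{835338}{401320} = \left(-835338\right) \frac{1}{401320} = - \frac{417669}{200660}$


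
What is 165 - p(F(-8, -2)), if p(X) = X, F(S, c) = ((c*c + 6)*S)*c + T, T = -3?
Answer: 8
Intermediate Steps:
F(S, c) = -3 + S*c*(6 + c²) (F(S, c) = ((c*c + 6)*S)*c - 3 = ((c² + 6)*S)*c - 3 = ((6 + c²)*S)*c - 3 = (S*(6 + c²))*c - 3 = S*c*(6 + c²) - 3 = -3 + S*c*(6 + c²))
165 - p(F(-8, -2)) = 165 - (-3 - 8*(-2)³ + 6*(-8)*(-2)) = 165 - (-3 - 8*(-8) + 96) = 165 - (-3 + 64 + 96) = 165 - 1*157 = 165 - 157 = 8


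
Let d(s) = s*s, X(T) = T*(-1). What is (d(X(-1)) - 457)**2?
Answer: 207936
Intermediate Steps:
X(T) = -T
d(s) = s**2
(d(X(-1)) - 457)**2 = ((-1*(-1))**2 - 457)**2 = (1**2 - 457)**2 = (1 - 457)**2 = (-456)**2 = 207936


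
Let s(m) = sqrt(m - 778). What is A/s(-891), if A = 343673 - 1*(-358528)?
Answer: -702201*I*sqrt(1669)/1669 ≈ -17188.0*I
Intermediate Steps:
s(m) = sqrt(-778 + m)
A = 702201 (A = 343673 + 358528 = 702201)
A/s(-891) = 702201/(sqrt(-778 - 891)) = 702201/(sqrt(-1669)) = 702201/((I*sqrt(1669))) = 702201*(-I*sqrt(1669)/1669) = -702201*I*sqrt(1669)/1669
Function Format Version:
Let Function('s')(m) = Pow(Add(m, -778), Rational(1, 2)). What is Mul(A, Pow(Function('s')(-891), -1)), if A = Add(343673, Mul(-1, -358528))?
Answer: Mul(Rational(-702201, 1669), I, Pow(1669, Rational(1, 2))) ≈ Mul(-17188., I)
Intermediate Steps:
Function('s')(m) = Pow(Add(-778, m), Rational(1, 2))
A = 702201 (A = Add(343673, 358528) = 702201)
Mul(A, Pow(Function('s')(-891), -1)) = Mul(702201, Pow(Pow(Add(-778, -891), Rational(1, 2)), -1)) = Mul(702201, Pow(Pow(-1669, Rational(1, 2)), -1)) = Mul(702201, Pow(Mul(I, Pow(1669, Rational(1, 2))), -1)) = Mul(702201, Mul(Rational(-1, 1669), I, Pow(1669, Rational(1, 2)))) = Mul(Rational(-702201, 1669), I, Pow(1669, Rational(1, 2)))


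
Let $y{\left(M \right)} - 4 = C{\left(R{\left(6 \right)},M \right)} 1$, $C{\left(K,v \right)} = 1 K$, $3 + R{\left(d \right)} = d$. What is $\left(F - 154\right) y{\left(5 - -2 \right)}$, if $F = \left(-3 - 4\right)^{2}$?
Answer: $-735$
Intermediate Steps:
$R{\left(d \right)} = -3 + d$
$F = 49$ ($F = \left(-7\right)^{2} = 49$)
$C{\left(K,v \right)} = K$
$y{\left(M \right)} = 7$ ($y{\left(M \right)} = 4 + \left(-3 + 6\right) 1 = 4 + 3 \cdot 1 = 4 + 3 = 7$)
$\left(F - 154\right) y{\left(5 - -2 \right)} = \left(49 - 154\right) 7 = \left(-105\right) 7 = -735$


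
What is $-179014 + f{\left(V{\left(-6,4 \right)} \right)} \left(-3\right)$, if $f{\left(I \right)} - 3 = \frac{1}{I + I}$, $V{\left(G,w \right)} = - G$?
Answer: $- \frac{716093}{4} \approx -1.7902 \cdot 10^{5}$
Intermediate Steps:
$f{\left(I \right)} = 3 + \frac{1}{2 I}$ ($f{\left(I \right)} = 3 + \frac{1}{I + I} = 3 + \frac{1}{2 I}$)
$-179014 + f{\left(V{\left(-6,4 \right)} \right)} \left(-3\right) = -179014 + \left(3 + \frac{1}{2 \left(\left(-1\right) \left(-6\right)\right)}\right) \left(-3\right) = -179014 + \left(3 + \frac{1}{2 \cdot 6}\right) \left(-3\right) = -179014 + \left(3 + \frac{1}{2} \cdot \frac{1}{6}\right) \left(-3\right) = -179014 + \left(3 + \frac{1}{12}\right) \left(-3\right) = -179014 + \frac{37}{12} \left(-3\right) = -179014 - \frac{37}{4} = - \frac{716093}{4}$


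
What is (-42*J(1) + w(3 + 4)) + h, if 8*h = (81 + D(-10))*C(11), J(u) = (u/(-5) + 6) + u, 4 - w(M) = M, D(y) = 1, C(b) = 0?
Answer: -1443/5 ≈ -288.60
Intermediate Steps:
w(M) = 4 - M
J(u) = 6 + 4*u/5 (J(u) = (u*(-1/5) + 6) + u = (-u/5 + 6) + u = (6 - u/5) + u = 6 + 4*u/5)
h = 0 (h = ((81 + 1)*0)/8 = (82*0)/8 = (1/8)*0 = 0)
(-42*J(1) + w(3 + 4)) + h = (-42*(6 + (4/5)*1) + (4 - (3 + 4))) + 0 = (-42*(6 + 4/5) + (4 - 1*7)) + 0 = (-42*34/5 + (4 - 7)) + 0 = (-1428/5 - 3) + 0 = -1443/5 + 0 = -1443/5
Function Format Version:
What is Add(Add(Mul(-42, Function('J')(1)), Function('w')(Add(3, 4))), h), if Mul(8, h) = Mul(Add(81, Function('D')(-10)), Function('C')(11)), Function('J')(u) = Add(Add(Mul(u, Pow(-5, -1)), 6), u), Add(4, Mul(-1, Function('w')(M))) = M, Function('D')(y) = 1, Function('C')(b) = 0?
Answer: Rational(-1443, 5) ≈ -288.60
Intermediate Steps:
Function('w')(M) = Add(4, Mul(-1, M))
Function('J')(u) = Add(6, Mul(Rational(4, 5), u)) (Function('J')(u) = Add(Add(Mul(u, Rational(-1, 5)), 6), u) = Add(Add(Mul(Rational(-1, 5), u), 6), u) = Add(Add(6, Mul(Rational(-1, 5), u)), u) = Add(6, Mul(Rational(4, 5), u)))
h = 0 (h = Mul(Rational(1, 8), Mul(Add(81, 1), 0)) = Mul(Rational(1, 8), Mul(82, 0)) = Mul(Rational(1, 8), 0) = 0)
Add(Add(Mul(-42, Function('J')(1)), Function('w')(Add(3, 4))), h) = Add(Add(Mul(-42, Add(6, Mul(Rational(4, 5), 1))), Add(4, Mul(-1, Add(3, 4)))), 0) = Add(Add(Mul(-42, Add(6, Rational(4, 5))), Add(4, Mul(-1, 7))), 0) = Add(Add(Mul(-42, Rational(34, 5)), Add(4, -7)), 0) = Add(Add(Rational(-1428, 5), -3), 0) = Add(Rational(-1443, 5), 0) = Rational(-1443, 5)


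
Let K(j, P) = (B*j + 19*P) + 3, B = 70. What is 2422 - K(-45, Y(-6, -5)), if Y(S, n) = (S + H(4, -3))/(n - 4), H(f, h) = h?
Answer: 5550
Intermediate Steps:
Y(S, n) = (-3 + S)/(-4 + n) (Y(S, n) = (S - 3)/(n - 4) = (-3 + S)/(-4 + n))
K(j, P) = 3 + 19*P + 70*j (K(j, P) = (70*j + 19*P) + 3 = (19*P + 70*j) + 3 = 3 + 19*P + 70*j)
2422 - K(-45, Y(-6, -5)) = 2422 - (3 + 19*((-3 - 6)/(-4 - 5)) + 70*(-45)) = 2422 - (3 + 19*(-9/(-9)) - 3150) = 2422 - (3 + 19*(-⅑*(-9)) - 3150) = 2422 - (3 + 19*1 - 3150) = 2422 - (3 + 19 - 3150) = 2422 - 1*(-3128) = 2422 + 3128 = 5550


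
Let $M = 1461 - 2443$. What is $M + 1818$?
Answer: $836$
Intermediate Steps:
$M = -982$ ($M = 1461 - 2443 = -982$)
$M + 1818 = -982 + 1818 = 836$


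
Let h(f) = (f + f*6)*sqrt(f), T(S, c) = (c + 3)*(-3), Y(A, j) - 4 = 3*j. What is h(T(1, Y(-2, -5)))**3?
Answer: 227598336*sqrt(6) ≈ 5.5750e+8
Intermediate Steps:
Y(A, j) = 4 + 3*j
T(S, c) = -9 - 3*c (T(S, c) = (3 + c)*(-3) = -9 - 3*c)
h(f) = 7*f**(3/2) (h(f) = (f + 6*f)*sqrt(f) = (7*f)*sqrt(f) = 7*f**(3/2))
h(T(1, Y(-2, -5)))**3 = (7*(-9 - 3*(4 + 3*(-5)))**(3/2))**3 = (7*(-9 - 3*(4 - 15))**(3/2))**3 = (7*(-9 - 3*(-11))**(3/2))**3 = (7*(-9 + 33)**(3/2))**3 = (7*24**(3/2))**3 = (7*(48*sqrt(6)))**3 = (336*sqrt(6))**3 = 227598336*sqrt(6)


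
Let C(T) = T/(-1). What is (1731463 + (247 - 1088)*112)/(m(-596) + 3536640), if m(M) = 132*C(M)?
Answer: 545757/1205104 ≈ 0.45287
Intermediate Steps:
C(T) = -T (C(T) = T*(-1) = -T)
m(M) = -132*M (m(M) = 132*(-M) = -132*M)
(1731463 + (247 - 1088)*112)/(m(-596) + 3536640) = (1731463 + (247 - 1088)*112)/(-132*(-596) + 3536640) = (1731463 - 841*112)/(78672 + 3536640) = (1731463 - 94192)/3615312 = 1637271*(1/3615312) = 545757/1205104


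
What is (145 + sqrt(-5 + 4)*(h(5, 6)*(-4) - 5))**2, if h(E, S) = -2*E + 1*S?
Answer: 20904 + 3190*I ≈ 20904.0 + 3190.0*I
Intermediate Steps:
h(E, S) = S - 2*E (h(E, S) = -2*E + S = S - 2*E)
(145 + sqrt(-5 + 4)*(h(5, 6)*(-4) - 5))**2 = (145 + sqrt(-5 + 4)*((6 - 2*5)*(-4) - 5))**2 = (145 + sqrt(-1)*((6 - 10)*(-4) - 5))**2 = (145 + I*(-4*(-4) - 5))**2 = (145 + I*(16 - 5))**2 = (145 + I*11)**2 = (145 + 11*I)**2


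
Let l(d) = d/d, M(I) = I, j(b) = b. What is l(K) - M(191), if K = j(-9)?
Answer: -190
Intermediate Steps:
K = -9
l(d) = 1
l(K) - M(191) = 1 - 1*191 = 1 - 191 = -190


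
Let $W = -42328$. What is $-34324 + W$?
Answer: $-76652$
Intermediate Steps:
$-34324 + W = -34324 - 42328 = -76652$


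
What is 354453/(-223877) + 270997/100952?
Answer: 24887256113/22600830904 ≈ 1.1012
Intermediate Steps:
354453/(-223877) + 270997/100952 = 354453*(-1/223877) + 270997*(1/100952) = -354453/223877 + 270997/100952 = 24887256113/22600830904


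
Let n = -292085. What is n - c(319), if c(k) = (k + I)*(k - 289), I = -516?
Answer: -286175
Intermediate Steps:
c(k) = (-516 + k)*(-289 + k) (c(k) = (k - 516)*(k - 289) = (-516 + k)*(-289 + k))
n - c(319) = -292085 - (149124 + 319² - 805*319) = -292085 - (149124 + 101761 - 256795) = -292085 - 1*(-5910) = -292085 + 5910 = -286175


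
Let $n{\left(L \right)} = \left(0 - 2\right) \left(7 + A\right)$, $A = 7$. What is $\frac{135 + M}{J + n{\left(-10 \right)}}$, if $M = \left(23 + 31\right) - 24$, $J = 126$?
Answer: $\frac{165}{98} \approx 1.6837$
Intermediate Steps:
$M = 30$ ($M = 54 - 24 = 30$)
$n{\left(L \right)} = -28$ ($n{\left(L \right)} = \left(0 - 2\right) \left(7 + 7\right) = \left(-2\right) 14 = -28$)
$\frac{135 + M}{J + n{\left(-10 \right)}} = \frac{135 + 30}{126 - 28} = \frac{165}{98}$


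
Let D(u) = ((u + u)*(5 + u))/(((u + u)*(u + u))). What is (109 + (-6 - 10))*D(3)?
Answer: 124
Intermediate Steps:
D(u) = (5 + u)/(2*u) (D(u) = ((2*u)*(5 + u))/(((2*u)*(2*u))) = (2*u*(5 + u))/((4*u²)) = (2*u*(5 + u))*(1/(4*u²)) = (5 + u)/(2*u))
(109 + (-6 - 10))*D(3) = (109 + (-6 - 10))*((½)*(5 + 3)/3) = (109 - 16)*((½)*(⅓)*8) = 93*(4/3) = 124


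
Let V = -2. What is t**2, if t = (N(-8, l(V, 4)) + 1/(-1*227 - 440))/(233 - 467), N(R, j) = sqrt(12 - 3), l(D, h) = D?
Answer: 1000000/6090085521 ≈ 0.00016420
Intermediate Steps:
N(R, j) = 3 (N(R, j) = sqrt(9) = 3)
t = -1000/78039 (t = (3 + 1/(-1*227 - 440))/(233 - 467) = (3 + 1/(-227 - 440))/(-234) = (3 + 1/(-667))*(-1/234) = (3 - 1/667)*(-1/234) = (2000/667)*(-1/234) = -1000/78039 ≈ -0.012814)
t**2 = (-1000/78039)**2 = 1000000/6090085521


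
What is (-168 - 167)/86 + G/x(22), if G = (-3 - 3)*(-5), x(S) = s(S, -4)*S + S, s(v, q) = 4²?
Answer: -61355/16082 ≈ -3.8151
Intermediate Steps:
s(v, q) = 16
x(S) = 17*S (x(S) = 16*S + S = 17*S)
G = 30 (G = -6*(-5) = 30)
(-168 - 167)/86 + G/x(22) = (-168 - 167)/86 + 30/((17*22)) = -335*1/86 + 30/374 = -335/86 + 30*(1/374) = -335/86 + 15/187 = -61355/16082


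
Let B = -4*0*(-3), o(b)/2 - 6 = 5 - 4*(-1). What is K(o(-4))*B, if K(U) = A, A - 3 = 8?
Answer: 0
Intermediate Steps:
o(b) = 30 (o(b) = 12 + 2*(5 - 4*(-1)) = 12 + 2*(5 + 4) = 12 + 2*9 = 12 + 18 = 30)
A = 11 (A = 3 + 8 = 11)
K(U) = 11
B = 0 (B = 0*(-3) = 0)
K(o(-4))*B = 11*0 = 0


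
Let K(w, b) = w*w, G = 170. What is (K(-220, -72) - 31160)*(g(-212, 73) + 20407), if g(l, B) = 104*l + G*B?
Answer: 185657560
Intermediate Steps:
K(w, b) = w²
g(l, B) = 104*l + 170*B
(K(-220, -72) - 31160)*(g(-212, 73) + 20407) = ((-220)² - 31160)*((104*(-212) + 170*73) + 20407) = (48400 - 31160)*((-22048 + 12410) + 20407) = 17240*(-9638 + 20407) = 17240*10769 = 185657560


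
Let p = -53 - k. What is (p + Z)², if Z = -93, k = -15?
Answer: 17161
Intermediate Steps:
p = -38 (p = -53 - 1*(-15) = -53 + 15 = -38)
(p + Z)² = (-38 - 93)² = (-131)² = 17161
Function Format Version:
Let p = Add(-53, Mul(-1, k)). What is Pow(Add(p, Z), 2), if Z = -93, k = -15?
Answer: 17161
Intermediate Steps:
p = -38 (p = Add(-53, Mul(-1, -15)) = Add(-53, 15) = -38)
Pow(Add(p, Z), 2) = Pow(Add(-38, -93), 2) = Pow(-131, 2) = 17161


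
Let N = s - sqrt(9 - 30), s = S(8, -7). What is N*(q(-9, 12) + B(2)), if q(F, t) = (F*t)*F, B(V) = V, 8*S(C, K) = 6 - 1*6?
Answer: -974*I*sqrt(21) ≈ -4463.4*I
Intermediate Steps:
S(C, K) = 0 (S(C, K) = (6 - 1*6)/8 = (6 - 6)/8 = (1/8)*0 = 0)
s = 0
q(F, t) = t*F**2
N = -I*sqrt(21) (N = 0 - sqrt(9 - 30) = 0 - sqrt(-21) = 0 - I*sqrt(21) = -I*sqrt(21) ≈ -4.5826*I)
N*(q(-9, 12) + B(2)) = (-I*sqrt(21))*(12*(-9)**2 + 2) = (-I*sqrt(21))*(12*81 + 2) = (-I*sqrt(21))*(972 + 2) = -I*sqrt(21)*974 = -974*I*sqrt(21)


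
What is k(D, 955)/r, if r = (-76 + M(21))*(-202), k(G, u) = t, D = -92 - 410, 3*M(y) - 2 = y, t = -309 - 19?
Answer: -12/505 ≈ -0.023762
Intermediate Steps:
t = -328
M(y) = 2/3 + y/3
D = -502
k(G, u) = -328
r = 41410/3 (r = (-76 + (2/3 + (1/3)*21))*(-202) = (-76 + (2/3 + 7))*(-202) = (-76 + 23/3)*(-202) = -205/3*(-202) = 41410/3 ≈ 13803.)
k(D, 955)/r = -328/41410/3 = -328*3/41410 = -12/505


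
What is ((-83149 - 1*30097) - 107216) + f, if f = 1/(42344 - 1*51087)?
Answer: -1927499267/8743 ≈ -2.2046e+5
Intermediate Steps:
f = -1/8743 (f = 1/(42344 - 51087) = 1/(-8743) = -1/8743 ≈ -0.00011438)
((-83149 - 1*30097) - 107216) + f = ((-83149 - 1*30097) - 107216) - 1/8743 = ((-83149 - 30097) - 107216) - 1/8743 = (-113246 - 107216) - 1/8743 = -220462 - 1/8743 = -1927499267/8743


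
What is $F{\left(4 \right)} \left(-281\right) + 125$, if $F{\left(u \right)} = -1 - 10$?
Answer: $3216$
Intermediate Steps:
$F{\left(u \right)} = -11$ ($F{\left(u \right)} = -1 - 10 = -11$)
$F{\left(4 \right)} \left(-281\right) + 125 = \left(-11\right) \left(-281\right) + 125 = 3091 + 125 = 3216$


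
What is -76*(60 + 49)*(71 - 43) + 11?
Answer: -231941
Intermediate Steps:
-76*(60 + 49)*(71 - 43) + 11 = -8284*28 + 11 = -76*3052 + 11 = -231952 + 11 = -231941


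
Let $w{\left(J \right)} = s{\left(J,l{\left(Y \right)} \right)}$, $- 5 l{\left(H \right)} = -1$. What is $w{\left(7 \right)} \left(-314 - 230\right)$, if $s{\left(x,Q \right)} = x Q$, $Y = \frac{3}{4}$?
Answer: $- \frac{3808}{5} \approx -761.6$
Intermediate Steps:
$Y = \frac{3}{4}$ ($Y = 3 \cdot \frac{1}{4} = \frac{3}{4} \approx 0.75$)
$l{\left(H \right)} = \frac{1}{5}$ ($l{\left(H \right)} = \left(- \frac{1}{5}\right) \left(-1\right) = \frac{1}{5}$)
$s{\left(x,Q \right)} = Q x$
$w{\left(J \right)} = \frac{J}{5}$
$w{\left(7 \right)} \left(-314 - 230\right) = \frac{1}{5} \cdot 7 \left(-314 - 230\right) = \frac{7}{5} \left(-544\right) = - \frac{3808}{5}$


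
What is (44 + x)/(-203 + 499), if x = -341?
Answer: -297/296 ≈ -1.0034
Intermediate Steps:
(44 + x)/(-203 + 499) = (44 - 341)/(-203 + 499) = -297/296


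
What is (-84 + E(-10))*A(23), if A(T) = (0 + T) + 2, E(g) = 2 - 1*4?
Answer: -2150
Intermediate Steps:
E(g) = -2 (E(g) = 2 - 4 = -2)
A(T) = 2 + T (A(T) = T + 2 = 2 + T)
(-84 + E(-10))*A(23) = (-84 - 2)*(2 + 23) = -86*25 = -2150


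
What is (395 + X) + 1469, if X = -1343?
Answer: 521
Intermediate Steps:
(395 + X) + 1469 = (395 - 1343) + 1469 = -948 + 1469 = 521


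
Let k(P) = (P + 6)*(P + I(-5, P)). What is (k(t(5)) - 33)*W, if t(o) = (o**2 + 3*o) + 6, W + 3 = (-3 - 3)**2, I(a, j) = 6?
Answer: 88143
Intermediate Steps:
W = 33 (W = -3 + (-3 - 3)**2 = -3 + (-6)**2 = -3 + 36 = 33)
t(o) = 6 + o**2 + 3*o
k(P) = (6 + P)**2 (k(P) = (P + 6)*(P + 6) = (6 + P)*(6 + P) = (6 + P)**2)
(k(t(5)) - 33)*W = ((36 + (6 + 5**2 + 3*5)**2 + 12*(6 + 5**2 + 3*5)) - 33)*33 = ((36 + (6 + 25 + 15)**2 + 12*(6 + 25 + 15)) - 33)*33 = ((36 + 46**2 + 12*46) - 33)*33 = ((36 + 2116 + 552) - 33)*33 = (2704 - 33)*33 = 2671*33 = 88143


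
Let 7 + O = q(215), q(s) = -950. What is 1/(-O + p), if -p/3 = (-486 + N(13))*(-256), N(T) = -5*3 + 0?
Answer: -1/383811 ≈ -2.6054e-6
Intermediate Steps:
O = -957 (O = -7 - 950 = -957)
N(T) = -15 (N(T) = -15 + 0 = -15)
p = -384768 (p = -3*(-486 - 15)*(-256) = -(-1503)*(-256) = -3*128256 = -384768)
1/(-O + p) = 1/(-1*(-957) - 384768) = 1/(957 - 384768) = 1/(-383811) = -1/383811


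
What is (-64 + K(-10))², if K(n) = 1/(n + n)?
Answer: 1640961/400 ≈ 4102.4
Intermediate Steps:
K(n) = 1/(2*n)
(-64 + K(-10))² = (-64 + (½)/(-10))² = (-64 + (½)*(-⅒))² = (-64 - 1/20)² = (-1281/20)² = 1640961/400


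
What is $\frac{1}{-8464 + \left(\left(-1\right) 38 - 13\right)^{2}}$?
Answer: $- \frac{1}{5863} \approx -0.00017056$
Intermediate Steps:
$\frac{1}{-8464 + \left(\left(-1\right) 38 - 13\right)^{2}} = \frac{1}{-8464 + \left(-38 - 13\right)^{2}} = \frac{1}{-8464 + \left(-51\right)^{2}} = \frac{1}{-8464 + 2601} = \frac{1}{-5863} = - \frac{1}{5863}$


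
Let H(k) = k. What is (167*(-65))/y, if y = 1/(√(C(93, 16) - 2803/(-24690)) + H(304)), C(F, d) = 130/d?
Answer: -3299920 - 2171*√20088697530/9876 ≈ -3.3311e+6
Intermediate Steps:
y = 1/(304 + √20088697530/49380) (y = 1/(√(130/16 - 2803/(-24690)) + 304) = 1/(√(130*(1/16) - 2803*(-1/24690)) + 304) = 1/(√(65/8 + 2803/24690) + 304) = 1/(√(813637/98760) + 304) = 1/(√20088697530/49380 + 304) = 1/(304 + √20088697530/49380) ≈ 0.0032587)
(167*(-65))/y = (167*(-65))/((2*√24690/(√813637 + 608*√24690))) = -2171*√24690*(√813637 + 608*√24690)/9876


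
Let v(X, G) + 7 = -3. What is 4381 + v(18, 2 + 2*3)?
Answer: 4371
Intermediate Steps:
v(X, G) = -10 (v(X, G) = -7 - 3 = -10)
4381 + v(18, 2 + 2*3) = 4381 - 10 = 4371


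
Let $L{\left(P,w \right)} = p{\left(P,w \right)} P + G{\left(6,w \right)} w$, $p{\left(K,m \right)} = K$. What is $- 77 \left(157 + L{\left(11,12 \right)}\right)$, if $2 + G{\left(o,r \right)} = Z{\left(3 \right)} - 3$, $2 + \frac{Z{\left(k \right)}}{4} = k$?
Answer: $-20482$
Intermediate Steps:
$Z{\left(k \right)} = -8 + 4 k$
$G{\left(o,r \right)} = -1$ ($G{\left(o,r \right)} = -2 + \left(\left(-8 + 4 \cdot 3\right) - 3\right) = -2 + \left(\left(-8 + 12\right) - 3\right) = -2 + \left(4 - 3\right) = -2 + 1 = -1$)
$L{\left(P,w \right)} = P^{2} - w$ ($L{\left(P,w \right)} = P P - w = P^{2} - w$)
$- 77 \left(157 + L{\left(11,12 \right)}\right) = - 77 \left(157 + \left(11^{2} - 12\right)\right) = - 77 \left(157 + \left(121 - 12\right)\right) = - 77 \left(157 + 109\right) = \left(-77\right) 266 = -20482$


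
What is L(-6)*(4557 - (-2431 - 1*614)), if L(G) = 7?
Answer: 53214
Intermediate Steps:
L(-6)*(4557 - (-2431 - 1*614)) = 7*(4557 - (-2431 - 1*614)) = 7*(4557 - (-2431 - 614)) = 7*(4557 - 1*(-3045)) = 7*(4557 + 3045) = 7*7602 = 53214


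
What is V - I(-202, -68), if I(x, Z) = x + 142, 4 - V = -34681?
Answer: 34745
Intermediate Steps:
V = 34685 (V = 4 - 1*(-34681) = 4 + 34681 = 34685)
I(x, Z) = 142 + x
V - I(-202, -68) = 34685 - (142 - 202) = 34685 - 1*(-60) = 34685 + 60 = 34745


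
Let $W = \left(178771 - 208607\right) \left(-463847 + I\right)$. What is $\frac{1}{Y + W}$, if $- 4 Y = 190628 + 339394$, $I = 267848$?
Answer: $\frac{2}{11695387317} \approx 1.7101 \cdot 10^{-10}$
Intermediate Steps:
$W = 5847826164$ ($W = \left(178771 - 208607\right) \left(-463847 + 267848\right) = \left(-29836\right) \left(-195999\right) = 5847826164$)
$Y = - \frac{265011}{2}$ ($Y = - \frac{190628 + 339394}{4} = \left(- \frac{1}{4}\right) 530022 = - \frac{265011}{2} \approx -1.3251 \cdot 10^{5}$)
$\frac{1}{Y + W} = \frac{1}{- \frac{265011}{2} + 5847826164} = \frac{1}{\frac{11695387317}{2}} = \frac{2}{11695387317}$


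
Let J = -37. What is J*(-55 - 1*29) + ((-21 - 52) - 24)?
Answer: 3011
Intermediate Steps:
J*(-55 - 1*29) + ((-21 - 52) - 24) = -37*(-55 - 1*29) + ((-21 - 52) - 24) = -37*(-55 - 29) + (-73 - 24) = -37*(-84) - 97 = 3108 - 97 = 3011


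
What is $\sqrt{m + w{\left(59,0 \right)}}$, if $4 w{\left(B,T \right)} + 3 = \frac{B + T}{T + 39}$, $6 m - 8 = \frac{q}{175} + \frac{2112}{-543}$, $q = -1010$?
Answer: $\frac{17 i \sqrt{547990170}}{494130} \approx 0.80537 i$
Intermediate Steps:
$m = - \frac{5261}{19005}$ ($m = \frac{4}{3} + \frac{- \frac{1010}{175} + \frac{2112}{-543}}{6} = \frac{4}{3} + \frac{\left(-1010\right) \frac{1}{175} + 2112 \left(- \frac{1}{543}\right)}{6} = \frac{4}{3} + \frac{- \frac{202}{35} - \frac{704}{181}}{6} = \frac{4}{3} + \frac{1}{6} \left(- \frac{61202}{6335}\right) = \frac{4}{3} - \frac{30601}{19005} = - \frac{5261}{19005} \approx -0.27682$)
$w{\left(B,T \right)} = - \frac{3}{4} + \frac{B + T}{4 \left(39 + T\right)}$ ($w{\left(B,T \right)} = - \frac{3}{4} + \frac{\left(B + T\right) \frac{1}{T + 39}}{4} = - \frac{3}{4} + \frac{\left(B + T\right) \frac{1}{39 + T}}{4} = - \frac{3}{4} + \frac{\frac{1}{39 + T} \left(B + T\right)}{4} = - \frac{3}{4} + \frac{B + T}{4 \left(39 + T\right)}$)
$\sqrt{m + w{\left(59,0 \right)}} = \sqrt{- \frac{5261}{19005} + \frac{-117 + 59 - 0}{4 \left(39 + 0\right)}} = \sqrt{- \frac{5261}{19005} + \frac{-117 + 59 + 0}{4 \cdot 39}} = \sqrt{- \frac{5261}{19005} + \frac{1}{4} \cdot \frac{1}{39} \left(-58\right)} = \sqrt{- \frac{5261}{19005} - \frac{29}{78}} = \sqrt{- \frac{320501}{494130}} = \frac{17 i \sqrt{547990170}}{494130}$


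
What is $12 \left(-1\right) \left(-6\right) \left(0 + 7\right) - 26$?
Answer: $478$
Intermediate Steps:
$12 \left(-1\right) \left(-6\right) \left(0 + 7\right) - 26 = 12 \cdot 6 \cdot 7 - 26 = 12 \cdot 42 - 26 = 504 - 26 = 478$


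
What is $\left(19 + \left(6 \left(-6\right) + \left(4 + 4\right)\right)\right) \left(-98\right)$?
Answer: $882$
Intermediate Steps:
$\left(19 + \left(6 \left(-6\right) + \left(4 + 4\right)\right)\right) \left(-98\right) = \left(19 + \left(-36 + 8\right)\right) \left(-98\right) = \left(19 - 28\right) \left(-98\right) = \left(-9\right) \left(-98\right) = 882$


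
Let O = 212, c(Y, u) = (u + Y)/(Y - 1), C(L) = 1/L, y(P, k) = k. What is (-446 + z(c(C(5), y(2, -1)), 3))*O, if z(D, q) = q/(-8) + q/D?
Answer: -187991/2 ≈ -93996.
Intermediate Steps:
c(Y, u) = (Y + u)/(-1 + Y)
z(D, q) = -q/8 + q/D (z(D, q) = q*(-⅛) + q/D = -q/8 + q/D)
(-446 + z(c(C(5), y(2, -1)), 3))*O = (-446 + (-⅛*3 + 3/(((1/5 - 1)/(-1 + 1/5)))))*212 = (-446 + (-3/8 + 3/(((⅕ - 1)/(-1 + ⅕)))))*212 = (-446 + (-3/8 + 3/((-⅘/(-⅘)))))*212 = (-446 + (-3/8 + 3/((-5/4*(-⅘)))))*212 = (-446 + (-3/8 + 3/1))*212 = (-446 + (-3/8 + 3*1))*212 = (-446 + (-3/8 + 3))*212 = (-446 + 21/8)*212 = -3547/8*212 = -187991/2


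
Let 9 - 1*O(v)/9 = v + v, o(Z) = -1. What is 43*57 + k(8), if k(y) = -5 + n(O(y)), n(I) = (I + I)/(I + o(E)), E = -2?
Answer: 78335/32 ≈ 2448.0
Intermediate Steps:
O(v) = 81 - 18*v (O(v) = 81 - 9*(v + v) = 81 - 18*v)
n(I) = 2*I/(-1 + I) (n(I) = (I + I)/(I - 1) = (2*I)/(-1 + I) = 2*I/(-1 + I))
k(y) = -5 + 2*(81 - 18*y)/(80 - 18*y) (k(y) = -5 + 2*(81 - 18*y)/(-1 + (81 - 18*y)) = -5 + 2*(81 - 18*y)/(80 - 18*y))
43*57 + k(8) = 43*57 + (119 - 27*8)/(-40 + 9*8) = 2451 + (119 - 216)/(-40 + 72) = 2451 - 97/32 = 78335/32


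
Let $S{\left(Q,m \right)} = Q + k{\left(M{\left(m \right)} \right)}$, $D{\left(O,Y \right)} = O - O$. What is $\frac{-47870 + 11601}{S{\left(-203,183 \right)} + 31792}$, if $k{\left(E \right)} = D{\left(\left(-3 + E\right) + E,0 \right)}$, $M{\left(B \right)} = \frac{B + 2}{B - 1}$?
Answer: $- \frac{36269}{31589} \approx -1.1482$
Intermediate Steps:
$M{\left(B \right)} = \frac{2 + B}{-1 + B}$
$D{\left(O,Y \right)} = 0$
$k{\left(E \right)} = 0$
$S{\left(Q,m \right)} = Q$ ($S{\left(Q,m \right)} = Q + 0 = Q$)
$\frac{-47870 + 11601}{S{\left(-203,183 \right)} + 31792} = \frac{-47870 + 11601}{-203 + 31792} = - \frac{36269}{31589}$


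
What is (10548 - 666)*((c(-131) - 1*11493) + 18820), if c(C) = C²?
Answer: 241990416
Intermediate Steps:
(10548 - 666)*((c(-131) - 1*11493) + 18820) = (10548 - 666)*(((-131)² - 1*11493) + 18820) = 9882*((17161 - 11493) + 18820) = 9882*(5668 + 18820) = 9882*24488 = 241990416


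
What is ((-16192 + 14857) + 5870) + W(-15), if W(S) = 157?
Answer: 4692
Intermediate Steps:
((-16192 + 14857) + 5870) + W(-15) = ((-16192 + 14857) + 5870) + 157 = (-1335 + 5870) + 157 = 4535 + 157 = 4692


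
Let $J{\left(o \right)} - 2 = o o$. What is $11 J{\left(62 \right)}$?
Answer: $42306$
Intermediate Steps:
$J{\left(o \right)} = 2 + o^{2}$ ($J{\left(o \right)} = 2 + o o = 2 + o^{2}$)
$11 J{\left(62 \right)} = 11 \left(2 + 62^{2}\right) = 11 \left(2 + 3844\right) = 11 \cdot 3846 = 42306$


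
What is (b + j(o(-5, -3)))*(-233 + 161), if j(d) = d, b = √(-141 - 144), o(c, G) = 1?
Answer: -72 - 72*I*√285 ≈ -72.0 - 1215.5*I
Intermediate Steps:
b = I*√285 (b = √(-285) = I*√285 ≈ 16.882*I)
(b + j(o(-5, -3)))*(-233 + 161) = (I*√285 + 1)*(-233 + 161) = (1 + I*√285)*(-72) = -72 - 72*I*√285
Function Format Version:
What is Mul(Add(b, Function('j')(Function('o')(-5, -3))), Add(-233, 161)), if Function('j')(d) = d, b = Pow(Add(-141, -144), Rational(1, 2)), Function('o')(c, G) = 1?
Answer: Add(-72, Mul(-72, I, Pow(285, Rational(1, 2)))) ≈ Add(-72.000, Mul(-1215.5, I))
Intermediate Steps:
b = Mul(I, Pow(285, Rational(1, 2))) (b = Pow(-285, Rational(1, 2)) = Mul(I, Pow(285, Rational(1, 2))) ≈ Mul(16.882, I))
Mul(Add(b, Function('j')(Function('o')(-5, -3))), Add(-233, 161)) = Mul(Add(Mul(I, Pow(285, Rational(1, 2))), 1), Add(-233, 161)) = Mul(Add(1, Mul(I, Pow(285, Rational(1, 2)))), -72) = Add(-72, Mul(-72, I, Pow(285, Rational(1, 2))))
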